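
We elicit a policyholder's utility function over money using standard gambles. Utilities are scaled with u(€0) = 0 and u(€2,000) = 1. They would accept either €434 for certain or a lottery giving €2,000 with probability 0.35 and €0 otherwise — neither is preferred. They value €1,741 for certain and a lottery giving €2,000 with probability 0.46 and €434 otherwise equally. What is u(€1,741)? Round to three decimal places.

0.649

First, u(€434) = 0.35·u(€2,000) + 0.65·u(€0) = 0.35.
The second indifference gives u(€1,741) = 0.46·u(€2,000) + 0.54·u(€434) = 0.46·1.00 + 0.54·0.35 = 0.6490.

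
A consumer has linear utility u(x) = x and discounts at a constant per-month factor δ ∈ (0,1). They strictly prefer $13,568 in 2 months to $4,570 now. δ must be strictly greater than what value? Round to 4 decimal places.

δ > 0.5804

Comparing present values: 4570 < δ^2·13568.
Hence δ^2 > 4570/13568 = 0.33682, and x ↦ x^(1/2) is increasing on (0,∞).
δ > 0.33682^(1/2) = 0.5804.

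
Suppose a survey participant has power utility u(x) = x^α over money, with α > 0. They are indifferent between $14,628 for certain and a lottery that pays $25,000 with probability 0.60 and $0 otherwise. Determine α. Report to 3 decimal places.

α ≈ 0.953

EU(lottery) = 0.60·25000^α + 0.40·0 = 0.60·25000^α.
Indifference: 14628^α = 0.60·25000^α, so (14628/25000)^α = 0.60.
Take logs: α = ln 0.60 / ln(14628/25000) ≈ 0.95314.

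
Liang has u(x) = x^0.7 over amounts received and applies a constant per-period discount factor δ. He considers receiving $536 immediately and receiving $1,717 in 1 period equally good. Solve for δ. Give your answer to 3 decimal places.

The payoff in 1 period is discounted by δ, so u(536) = δ·u(1717) and δ = u(536)/u(1717).
Since u(x) = x^0.7, δ = (536/1717)^0.7 = 0.31217^0.7 = 0.44267.

δ ≈ 0.443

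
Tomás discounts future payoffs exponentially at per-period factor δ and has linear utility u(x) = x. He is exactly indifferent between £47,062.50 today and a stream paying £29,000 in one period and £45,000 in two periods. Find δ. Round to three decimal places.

δ ≈ 0.750

Present value of the stream is 29000·δ + 45000·δ². Indifference gives 29000δ + 45000δ² = 47062.50.
So 45000δ² + 29000δ − 47062.50 = 0.
By the quadratic formula (taking the positive root), δ = (−29000 + √9312250000.00) / 90000 ≈ 0.750.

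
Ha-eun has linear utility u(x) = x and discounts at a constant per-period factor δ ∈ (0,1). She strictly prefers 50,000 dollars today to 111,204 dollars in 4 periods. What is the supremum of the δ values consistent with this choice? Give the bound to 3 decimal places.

Under u(x) = x this choice says 50000 > δ^4·111204.
So δ^4 < 50000/111204 = 0.44962; taking the 4th root of both positive sides preserves the inequality.
δ < (50000/111204)^(1/4) ≈ 0.819.

δ < 0.819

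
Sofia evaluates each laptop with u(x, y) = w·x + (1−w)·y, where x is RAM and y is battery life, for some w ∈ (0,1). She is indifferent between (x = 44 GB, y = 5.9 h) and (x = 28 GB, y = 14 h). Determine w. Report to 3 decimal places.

w = 0.336

u(44,5.9) = u(28,14) means w·44 + (1−w)·5.9 = w·28 + (1−w)·14.
w·(44−28) = (1−w)·(14−5.9), i.e. w·16 = (1−w)·8.1.
Hence w = 8.1/(16+8.1) = 8.1/24.1 = 0.336.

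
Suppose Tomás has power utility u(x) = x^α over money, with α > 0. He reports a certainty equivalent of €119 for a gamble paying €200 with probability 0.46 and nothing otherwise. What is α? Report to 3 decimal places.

The lottery's expected utility is 0.46·u(200) + 0.54·u(0) = 0.46·200^α (since u(0) = 0 for α > 0).
Indifference: 119^α = 0.46·200^α, so (119/200)^α = 0.46.
Take logs: α = ln 0.46 / ln(119/200) ≈ 1.49564.

α ≈ 1.496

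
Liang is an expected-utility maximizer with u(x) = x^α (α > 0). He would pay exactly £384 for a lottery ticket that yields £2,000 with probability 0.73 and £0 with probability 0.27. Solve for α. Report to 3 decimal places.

α ≈ 0.191

EU(lottery) = 0.73·2000^α + 0.27·0 = 0.73·2000^α.
Setting u(384) equal to that: 384^α = 0.73·2000^α ⇒ (384/2000)^α = 0.73.
Take logs: α = ln 0.73 / ln(384/2000) ≈ 0.19070.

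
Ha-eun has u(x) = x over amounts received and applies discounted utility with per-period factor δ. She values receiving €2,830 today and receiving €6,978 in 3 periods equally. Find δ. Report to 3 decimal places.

The payoff in 3 periods is discounted by δ^3, so u(2830) = δ^3·u(6978) and δ^3 = u(2830)/u(6978).
With u(x) = x: δ^3 = 2830/6978 = 0.40556.
Taking the cube root: δ = 0.40556^(1/3) ≈ 0.740.

δ ≈ 0.740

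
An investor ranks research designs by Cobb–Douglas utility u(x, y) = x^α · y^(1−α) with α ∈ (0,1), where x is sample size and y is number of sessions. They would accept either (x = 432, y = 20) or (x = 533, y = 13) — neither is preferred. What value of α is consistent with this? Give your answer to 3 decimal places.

α ≈ 0.672

Set the two utilities equal: 432^α·20^(1−α) = 533^α·13^(1−α).
(432/533)^α = (13/20)^(1−α); take logs: α·ln(432/533) = (1−α)·ln(13/20), i.e. α·-0.210096 = (1−α)·-0.430783.
With A = -0.210096 and B = -0.430783: α·A = (1−α)·B, so α = B/(A+B) = -0.430783/-0.640879 ≈ 0.672.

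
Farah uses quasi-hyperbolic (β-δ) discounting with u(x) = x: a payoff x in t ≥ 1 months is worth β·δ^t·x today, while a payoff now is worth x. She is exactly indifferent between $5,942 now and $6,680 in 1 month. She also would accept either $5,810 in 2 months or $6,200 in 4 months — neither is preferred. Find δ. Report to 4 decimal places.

δ ≈ 0.9680

The second indifference involves only future payoffs, so β cancels: β·δ^2·5810 = β·δ^4·6200, giving δ^2 = 5810/6200 = 0.93710, so δ = 0.96804.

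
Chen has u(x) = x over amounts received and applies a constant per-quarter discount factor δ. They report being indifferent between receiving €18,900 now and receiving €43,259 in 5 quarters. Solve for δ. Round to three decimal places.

δ ≈ 0.847

Indifference means u(18900) = δ^5 · u(43259), so δ^5 = u(18900)/u(43259).
With u(x) = x: δ^5 = 18900/43259 = 0.43690.
Taking the 5th root: δ = 0.43690^(1/5) ≈ 0.847.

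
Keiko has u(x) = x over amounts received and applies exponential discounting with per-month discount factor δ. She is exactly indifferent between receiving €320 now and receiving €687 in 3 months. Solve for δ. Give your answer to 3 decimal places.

The payoff in 3 months is discounted by δ^3, so u(320) = δ^3·u(687) and δ^3 = u(320)/u(687).
With u(x) = x: δ^3 = 320/687 = 0.46579.
Taking the cube root: δ = 0.46579^(1/3) ≈ 0.775.

δ ≈ 0.775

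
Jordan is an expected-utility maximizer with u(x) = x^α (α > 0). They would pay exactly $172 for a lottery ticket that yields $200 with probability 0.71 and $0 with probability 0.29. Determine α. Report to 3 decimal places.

Since u(0) = 0, the lottery's EU is 0.71·200^α.
Equating: 172^α = 0.71·200^α, i.e. 0.8600^α = 0.71.
Take logs: α = ln 0.71 / ln(172/200) ≈ 2.27081.

α ≈ 2.271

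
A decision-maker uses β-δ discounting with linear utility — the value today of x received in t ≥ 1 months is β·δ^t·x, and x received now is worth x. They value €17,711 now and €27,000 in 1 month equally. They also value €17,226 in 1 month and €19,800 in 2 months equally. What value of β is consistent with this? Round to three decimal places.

From the later pair, β·δ^1·17226 = β·δ^2·19800; dividing through, δ = 17226/19800 = 0.87000.
Substituting δ into 17711 = β·δ·27000: β = 17711/(23490.000) ≈ 0.754.

β ≈ 0.754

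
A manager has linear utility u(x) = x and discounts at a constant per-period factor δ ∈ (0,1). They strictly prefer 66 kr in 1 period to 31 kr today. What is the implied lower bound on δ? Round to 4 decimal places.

δ > 0.4697

The preference means 31 < δ·66.
Dividing through by 66 gives δ > 0.46970.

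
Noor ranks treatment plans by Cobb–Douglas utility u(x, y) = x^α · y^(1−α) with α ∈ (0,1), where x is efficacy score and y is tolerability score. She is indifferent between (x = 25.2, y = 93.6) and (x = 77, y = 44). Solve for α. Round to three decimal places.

Set the two utilities equal: 25.2^α·93.6^(1−α) = 77^α·44^(1−α).
Rearrange to (25.2/77)^α = (44/93.6)^(1−α) and take logs: α·-1.116961 = (1−α)·-0.754841.
So α/(1−α) = (-0.754841)/(-1.116961) = 0.675799, and α = 0.675799/1.675799 ≈ 0.403.

α ≈ 0.403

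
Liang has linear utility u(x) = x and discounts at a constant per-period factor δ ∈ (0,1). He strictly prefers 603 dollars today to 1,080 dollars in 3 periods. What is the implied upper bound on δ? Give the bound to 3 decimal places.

Under u(x) = x this choice says 603 > δ^3·1080.
Hence δ^3 < 603/1080 = 0.55833, and x ↦ x^(1/3) is increasing on (0,∞).
δ < 0.55833^(1/3) = 0.823.

δ < 0.823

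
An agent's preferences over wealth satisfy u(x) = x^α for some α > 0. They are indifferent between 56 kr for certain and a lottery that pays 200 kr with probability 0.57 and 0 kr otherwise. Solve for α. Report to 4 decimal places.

α ≈ 0.4416

EU(lottery) = 0.57·200^α + 0.43·0 = 0.57·200^α.
Setting u(56) equal to that: 56^α = 0.57·200^α ⇒ (56/200)^α = 0.57.
Take logs: α = ln 0.57 / ln(56/200) ≈ 0.441582.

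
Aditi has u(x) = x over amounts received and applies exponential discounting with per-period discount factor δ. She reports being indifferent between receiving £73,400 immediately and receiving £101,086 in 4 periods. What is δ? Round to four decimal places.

δ ≈ 0.9231

The payoff in 4 periods is discounted by δ^4, so u(73400) = δ^4·u(101086) and δ^4 = u(73400)/u(101086).
With u(x) = x: δ^4 = 73400/101086 = 0.72611.
So δ = 0.72611^(1/4) ≈ 0.9231.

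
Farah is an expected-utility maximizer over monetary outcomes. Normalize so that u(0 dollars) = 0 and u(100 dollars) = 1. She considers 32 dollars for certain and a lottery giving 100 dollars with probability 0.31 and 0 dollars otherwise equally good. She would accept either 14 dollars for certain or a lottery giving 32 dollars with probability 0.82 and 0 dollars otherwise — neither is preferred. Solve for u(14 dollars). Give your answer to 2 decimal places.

First, u(32 dollars) = 0.31·u(100 dollars) + 0.69·u(0 dollars) = 0.31.
Then u(14 dollars) = 0.82·u(32 dollars) + 0.18·u(0 dollars) = 0.82·0.31 + 0.18·0.00 = 0.2542.

0.25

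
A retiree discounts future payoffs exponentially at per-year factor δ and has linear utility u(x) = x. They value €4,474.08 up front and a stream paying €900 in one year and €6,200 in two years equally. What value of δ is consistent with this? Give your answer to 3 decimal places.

δ ≈ 0.780

Equating present values: 4474.08 = 900δ + 6200δ².
That is, 6200δ² + 900δ − 4474.08 = 0, a quadratic in δ.
By the quadratic formula (taking the positive root), δ = (−900 + √111767184.00) / 12400 ≈ 0.780.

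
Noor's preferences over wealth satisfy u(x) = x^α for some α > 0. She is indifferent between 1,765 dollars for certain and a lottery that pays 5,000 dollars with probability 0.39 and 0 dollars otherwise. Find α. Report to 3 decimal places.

α ≈ 0.904

Since u(0) = 0, the lottery's EU is 0.39·5000^α.
Indifference: 1765^α = 0.39·5000^α, so (1765/5000)^α = 0.39.
α = ln(0.39) / ln(1765/5000) = -0.941609/-1.041287 ≈ 0.904.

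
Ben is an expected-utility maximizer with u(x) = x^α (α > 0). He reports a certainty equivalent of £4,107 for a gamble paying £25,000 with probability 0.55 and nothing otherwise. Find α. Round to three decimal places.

α ≈ 0.331

EU(lottery) = 0.55·25000^α + 0.45·0 = 0.55·25000^α.
Setting u(4107) equal to that: 4107^α = 0.55·25000^α ⇒ (4107/25000)^α = 0.55.
Taking logs: α·ln(4107/25000) = ln(0.55), so α = -0.597837 / -1.806183 ≈ 0.331.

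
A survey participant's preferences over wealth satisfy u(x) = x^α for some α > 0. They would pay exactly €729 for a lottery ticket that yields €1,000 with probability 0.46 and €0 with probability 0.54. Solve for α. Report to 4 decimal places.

α ≈ 2.4567

Since u(0) = 0, the lottery's EU is 0.46·1000^α.
Setting u(729) equal to that: 729^α = 0.46·1000^α ⇒ (729/1000)^α = 0.46.
Taking logs: α·ln(729/1000) = ln(0.46), so α = -0.7765288 / -0.3160815 ≈ 2.4567.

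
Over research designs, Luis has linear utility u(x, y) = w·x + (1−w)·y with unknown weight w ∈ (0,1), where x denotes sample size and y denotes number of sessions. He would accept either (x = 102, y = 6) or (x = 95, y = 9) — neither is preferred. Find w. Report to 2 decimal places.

w = 0.30

Indifference: w·102 + (1−w)·6 = w·95 + (1−w)·9.
Collecting terms: w·7 = (1−w)·3.
Hence w = 3/(7+3) = 3/10 = 0.30.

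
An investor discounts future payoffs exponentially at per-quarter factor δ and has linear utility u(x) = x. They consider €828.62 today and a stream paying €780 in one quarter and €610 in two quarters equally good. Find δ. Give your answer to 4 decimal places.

δ ≈ 0.6900

The stream is worth 780δ + 610δ² today, so 780δ + 610δ² = 828.62.
So 610δ² + 780δ − 828.62 = 0.
δ = (−780 + √(780² + 4·610·828.62)) / (2·610) = (−780 + √2630232.80) / 1220 ≈ 0.6900.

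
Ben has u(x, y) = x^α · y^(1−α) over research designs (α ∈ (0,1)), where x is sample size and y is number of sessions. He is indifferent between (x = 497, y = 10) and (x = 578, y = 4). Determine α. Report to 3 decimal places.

The Cobb–Douglas utilities coincide, so 497^α·10^(1−α) = 578^α·4^(1−α).
Taking logs: α·ln 497 + (1−α)·ln 10 = α·ln 578 + (1−α)·ln 4, i.e. α·-0.150984 = (1−α)·-0.916291.
So α/(1−α) = (-0.916291)/(-0.150984) = 6.068795, and α = 6.068795/7.068795 ≈ 0.859.

α ≈ 0.859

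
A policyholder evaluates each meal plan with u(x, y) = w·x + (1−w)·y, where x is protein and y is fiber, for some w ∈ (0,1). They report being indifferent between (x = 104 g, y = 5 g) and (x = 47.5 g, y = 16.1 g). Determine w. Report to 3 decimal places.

w = 0.164

u(104,5) = u(47.5,16.1) means w·104 + (1−w)·5 = w·47.5 + (1−w)·16.1.
w·(104−47.5) = (1−w)·(16.1−5), i.e. w·56.5 = (1−w)·11.1.
Hence w = 11.1/(56.5+11.1) = 11.1/67.6 = 0.164.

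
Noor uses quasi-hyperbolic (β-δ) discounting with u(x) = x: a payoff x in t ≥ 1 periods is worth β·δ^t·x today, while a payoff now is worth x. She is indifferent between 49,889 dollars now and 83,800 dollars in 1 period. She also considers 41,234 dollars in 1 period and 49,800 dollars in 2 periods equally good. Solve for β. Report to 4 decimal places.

The second indifference involves only future payoffs, so β cancels: β·δ^1·41234 = β·δ^2·49800, giving δ = 41234/49800 = 0.82799.
Now use the now-vs-future pair: 49889 = β·δ·83800 gives β = 49889/(0.82799·83800) ≈ 0.7190.

β ≈ 0.7190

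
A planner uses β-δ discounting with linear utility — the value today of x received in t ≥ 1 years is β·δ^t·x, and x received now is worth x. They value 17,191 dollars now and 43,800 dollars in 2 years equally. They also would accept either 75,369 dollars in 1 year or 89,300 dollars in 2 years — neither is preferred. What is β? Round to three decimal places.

β ≈ 0.551

The second indifference involves only future payoffs, so β cancels: β·δ^1·75369 = β·δ^2·89300, giving δ = 75369/89300 = 0.84400.
Substituting δ into 17191 = β·δ^2·43800: β = 17191/(31200.151) ≈ 0.551.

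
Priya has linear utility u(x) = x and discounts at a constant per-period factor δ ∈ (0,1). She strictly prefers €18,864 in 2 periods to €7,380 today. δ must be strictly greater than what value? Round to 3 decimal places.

δ > 0.625

Under u(x) = x this choice says 7380 < δ^2·18864.
Dividing by 18864: δ^2 > 0.39122. Both sides are positive, so the square root keeps the direction.
δ > (7380/18864)^(1/2) ≈ 0.625.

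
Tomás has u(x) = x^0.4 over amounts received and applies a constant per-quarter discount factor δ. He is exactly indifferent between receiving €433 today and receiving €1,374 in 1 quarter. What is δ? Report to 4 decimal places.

δ ≈ 0.6301

Equating discounted utilities: u(433) = δ·u(1374) ⇒ δ = u(433)/u(1374).
Since u(x) = x^0.4, δ = (433/1374)^0.4 = 0.31514^0.4 = 0.63009.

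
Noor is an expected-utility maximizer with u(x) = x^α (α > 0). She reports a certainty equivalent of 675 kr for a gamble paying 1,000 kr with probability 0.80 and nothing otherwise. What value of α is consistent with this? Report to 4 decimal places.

α ≈ 0.5677

The lottery's expected utility is 0.80·u(1000) + 0.20·u(0) = 0.80·1000^α (since u(0) = 0 for α > 0).
Equating: 675^α = 0.80·1000^α, i.e. 0.6750^α = 0.80.
Take logs: α = ln 0.80 / ln(675/1000) ≈ 0.567734.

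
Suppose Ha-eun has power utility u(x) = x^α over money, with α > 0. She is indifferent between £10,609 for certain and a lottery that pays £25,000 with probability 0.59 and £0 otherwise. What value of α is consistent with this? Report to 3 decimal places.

α ≈ 0.616

EU(lottery) = 0.59·25000^α + 0.41·0 = 0.59·25000^α.
Indifference: 10609^α = 0.59·25000^α, so (10609/25000)^α = 0.59.
Taking logs: α·ln(10609/25000) = ln(0.59), so α = -0.527633 / -0.857173 ≈ 0.616.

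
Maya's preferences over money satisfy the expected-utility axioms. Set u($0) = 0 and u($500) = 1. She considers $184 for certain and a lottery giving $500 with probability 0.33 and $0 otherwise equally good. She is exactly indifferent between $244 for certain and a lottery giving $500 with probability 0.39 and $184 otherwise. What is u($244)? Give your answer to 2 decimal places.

0.59

First, u($184) = 0.33·u($500) + 0.67·u($0) = 0.33.
Then u($244) = 0.39·u($500) + 0.61·u($184) = 0.39·1.00 + 0.61·0.33 = 0.5913.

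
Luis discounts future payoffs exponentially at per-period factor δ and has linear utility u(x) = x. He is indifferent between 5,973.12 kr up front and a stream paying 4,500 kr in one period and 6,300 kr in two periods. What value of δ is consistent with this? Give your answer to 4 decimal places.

δ ≈ 0.6800

Equating present values: 5973.12 = 4500δ + 6300δ².
Rearranged: 6300δ² + 4500δ − 5973.12 = 0.
By the quadratic formula (taking the positive root), δ = (−4500 + √170772624.00) / 12600 ≈ 0.6800.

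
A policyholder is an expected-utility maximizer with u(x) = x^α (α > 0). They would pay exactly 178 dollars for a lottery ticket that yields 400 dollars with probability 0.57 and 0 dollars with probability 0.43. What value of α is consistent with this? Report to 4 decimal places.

Since u(0) = 0, the lottery's EU is 0.57·400^α.
Setting u(178) equal to that: 178^α = 0.57·400^α ⇒ (178/400)^α = 0.57.
Taking logs: α·ln(178/400) = ln(0.57), so α = -0.5621189 / -0.8096810 ≈ 0.6942.

α ≈ 0.6942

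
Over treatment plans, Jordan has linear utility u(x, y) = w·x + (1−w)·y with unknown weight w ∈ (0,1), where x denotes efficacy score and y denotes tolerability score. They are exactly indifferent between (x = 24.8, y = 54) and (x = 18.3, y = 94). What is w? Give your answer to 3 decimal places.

w = 0.860

u(24.8,54) = u(18.3,94) means w·24.8 + (1−w)·54 = w·18.3 + (1−w)·94.
Rearranging, 6.5·w − 40·(1−w) = 0.
The marginal rate of substitution is 40/6.5, so w = 40/(6.5+40) = 0.860.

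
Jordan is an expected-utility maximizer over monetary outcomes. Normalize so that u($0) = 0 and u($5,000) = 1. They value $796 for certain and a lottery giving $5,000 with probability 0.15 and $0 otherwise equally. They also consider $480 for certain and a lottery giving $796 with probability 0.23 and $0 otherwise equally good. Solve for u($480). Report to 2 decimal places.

0.03

First, u($796) = 0.15·u($5,000) + 0.85·u($0) = 0.15.
The second indifference gives u($480) = 0.23·u($796) + 0.77·u($0) = 0.23·0.15 + 0.77·0.00 = 0.0345.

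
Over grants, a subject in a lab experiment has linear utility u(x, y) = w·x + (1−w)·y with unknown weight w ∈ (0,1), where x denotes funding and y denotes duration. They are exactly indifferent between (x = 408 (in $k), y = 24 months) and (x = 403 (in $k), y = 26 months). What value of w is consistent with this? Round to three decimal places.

Equating utilities: w·408 + (1−w)·24 = w·403 + (1−w)·26.
Collecting terms: w·5 = (1−w)·2.
Hence w = 2/(5+2) = 2/7 = 0.286.

w = 0.286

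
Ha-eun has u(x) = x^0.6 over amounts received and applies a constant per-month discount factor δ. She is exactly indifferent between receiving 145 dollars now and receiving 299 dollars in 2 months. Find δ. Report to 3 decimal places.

Equating discounted utilities: u(145) = δ^2·u(299) ⇒ δ^2 = u(145)/u(299).
Since u(x) = x^0.6, δ^2 = (145/299)^0.6 = 0.48495^0.6 = 0.64777.
So δ = 0.64777^(1/2) ≈ 0.805.

δ ≈ 0.805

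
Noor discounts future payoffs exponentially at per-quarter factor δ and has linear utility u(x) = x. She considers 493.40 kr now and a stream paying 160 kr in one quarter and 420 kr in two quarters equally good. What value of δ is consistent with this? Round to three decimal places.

The stream is worth 160δ + 420δ² today, so 160δ + 420δ² = 493.40.
That is, 420δ² + 160δ − 493.40 = 0, a quadratic in δ.
By the quadratic formula (taking the positive root), δ = (−160 + √854512.00) / 840 ≈ 0.910.

δ ≈ 0.910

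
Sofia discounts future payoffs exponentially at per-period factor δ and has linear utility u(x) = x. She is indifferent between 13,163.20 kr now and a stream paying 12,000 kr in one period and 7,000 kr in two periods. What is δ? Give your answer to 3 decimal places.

Equating present values: 13163.20 = 12000δ + 7000δ².
So 7000δ² + 12000δ − 13163.20 = 0.
By the quadratic formula (taking the positive root), δ = (−12000 + √512569600.00) / 14000 ≈ 0.760.

δ ≈ 0.760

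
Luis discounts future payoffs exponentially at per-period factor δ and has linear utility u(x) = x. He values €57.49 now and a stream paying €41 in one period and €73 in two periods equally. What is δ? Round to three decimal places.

δ ≈ 0.650

Equating present values: 57.49 = 41δ + 73δ².
That is, 73δ² + 41δ − 57.49 = 0, a quadratic in δ.
δ = (−41 + √(41² + 4·73·57.49)) / (2·73) = (−41 + √18468.08) / 146 ≈ 0.650.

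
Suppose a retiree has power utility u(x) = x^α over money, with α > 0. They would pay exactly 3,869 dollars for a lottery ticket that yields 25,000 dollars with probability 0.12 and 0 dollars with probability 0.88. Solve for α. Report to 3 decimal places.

α ≈ 1.136

EU(lottery) = 0.12·25000^α + 0.88·0 = 0.12·25000^α.
Indifference: 3869^α = 0.12·25000^α, so (3869/25000)^α = 0.12.
Take logs: α = ln 0.12 / ln(3869/25000) ≈ 1.13633.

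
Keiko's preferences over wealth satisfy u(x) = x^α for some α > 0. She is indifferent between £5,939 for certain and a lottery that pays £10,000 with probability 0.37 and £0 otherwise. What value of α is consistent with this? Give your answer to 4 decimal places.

Since u(0) = 0, the lottery's EU is 0.37·10000^α.
Equating: 5939^α = 0.37·10000^α, i.e. 0.5939^α = 0.37.
Taking logs: α·ln(5939/10000) = ln(0.37), so α = -0.9942523 / -0.5210443 ≈ 1.9082.

α ≈ 1.9082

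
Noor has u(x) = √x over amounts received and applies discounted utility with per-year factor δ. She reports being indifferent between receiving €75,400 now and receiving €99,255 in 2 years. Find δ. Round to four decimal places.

The payoff in 2 years is discounted by δ^2, so u(75400) = δ^2·u(99255) and δ^2 = u(75400)/u(99255).
Since u(x) = √x, δ^2 = √(75400/99255) = 0.87158.
Taking the square root: δ = 0.87158^(1/2) ≈ 0.9336.

δ ≈ 0.9336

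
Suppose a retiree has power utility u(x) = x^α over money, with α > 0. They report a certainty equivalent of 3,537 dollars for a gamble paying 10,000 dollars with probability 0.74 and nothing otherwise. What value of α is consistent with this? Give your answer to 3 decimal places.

α ≈ 0.290

Since u(0) = 0, the lottery's EU is 0.74·10000^α.
Equating: 3537^α = 0.74·10000^α, i.e. 0.3537^α = 0.74.
α = ln(0.74) / ln(3537/10000) = -0.301105/-1.039306 ≈ 0.290.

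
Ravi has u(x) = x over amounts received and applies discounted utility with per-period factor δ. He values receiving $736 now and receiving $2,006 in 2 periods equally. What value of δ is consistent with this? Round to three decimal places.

δ ≈ 0.606

Equating discounted utilities: u(736) = δ^2·u(2006) ⇒ δ^2 = u(736)/u(2006).
With u(x) = x: δ^2 = 736/2006 = 0.36690.
So δ = 0.36690^(1/2) ≈ 0.606.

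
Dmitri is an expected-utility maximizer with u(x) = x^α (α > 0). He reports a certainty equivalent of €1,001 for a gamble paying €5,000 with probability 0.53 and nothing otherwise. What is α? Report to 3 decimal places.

α ≈ 0.395

Since u(0) = 0, the lottery's EU is 0.53·5000^α.
Indifference: 1001^α = 0.53·5000^α, so (1001/5000)^α = 0.53.
α = ln(0.53) / ln(1001/5000) = -0.634878/-1.608438 ≈ 0.395.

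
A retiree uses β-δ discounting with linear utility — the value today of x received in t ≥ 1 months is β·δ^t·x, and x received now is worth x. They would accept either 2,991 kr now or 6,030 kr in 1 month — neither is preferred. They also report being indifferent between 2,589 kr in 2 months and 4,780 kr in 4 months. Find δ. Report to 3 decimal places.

δ ≈ 0.736

From the later pair, β·δ^2·2589 = β·δ^4·4780; dividing through, δ^2 = 2589/4780 = 0.54163, so δ = 0.73596.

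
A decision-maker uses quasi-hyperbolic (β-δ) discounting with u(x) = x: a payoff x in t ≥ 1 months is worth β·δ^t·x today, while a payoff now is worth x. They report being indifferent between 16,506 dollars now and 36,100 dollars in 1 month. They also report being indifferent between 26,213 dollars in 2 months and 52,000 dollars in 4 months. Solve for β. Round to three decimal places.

β ≈ 0.644

From the later pair, β·δ^2·26213 = β·δ^4·52000; dividing through, δ^2 = 26213/52000 = 0.50410, so δ = 0.71000.
The first indifference: 16506 = β·δ·36100, so β = 16506/(δ·36100) = 16506/(0.71000·36100) ≈ 0.644.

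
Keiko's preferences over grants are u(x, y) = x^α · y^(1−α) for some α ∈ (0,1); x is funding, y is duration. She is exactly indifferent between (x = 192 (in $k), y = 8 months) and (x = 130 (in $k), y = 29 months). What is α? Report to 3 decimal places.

α ≈ 0.768

Set the two utilities equal: 192^α·8^(1−α) = 130^α·29^(1−α).
Taking logs: α·ln 192 + (1−α)·ln 8 = α·ln 130 + (1−α)·ln 29, i.e. α·0.389961 = (1−α)·1.287854.
Thus α·(1.677815) = 1.287854, so α = 1.287854/1.677815 ≈ 0.768.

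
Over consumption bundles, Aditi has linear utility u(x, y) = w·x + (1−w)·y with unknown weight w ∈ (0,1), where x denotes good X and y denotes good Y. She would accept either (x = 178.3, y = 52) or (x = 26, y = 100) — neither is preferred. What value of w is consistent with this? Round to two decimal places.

w = 0.24

Indifference: w·178.3 + (1−w)·52 = w·26 + (1−w)·100.
Rearranging, 152.3·w − 48·(1−w) = 0.
The marginal rate of substitution is 48/152.3, so w = 48/(152.3+48) = 0.24.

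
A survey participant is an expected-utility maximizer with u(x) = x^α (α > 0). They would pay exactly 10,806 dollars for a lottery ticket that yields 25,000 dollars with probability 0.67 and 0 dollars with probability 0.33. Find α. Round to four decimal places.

α ≈ 0.4775

EU(lottery) = 0.67·25000^α + 0.33·0 = 0.67·25000^α.
Setting u(10806) equal to that: 10806^α = 0.67·25000^α ⇒ (10806/25000)^α = 0.67.
Taking logs: α·ln(10806/25000) = ln(0.67), so α = -0.4004776 / -0.8387743 ≈ 0.4775.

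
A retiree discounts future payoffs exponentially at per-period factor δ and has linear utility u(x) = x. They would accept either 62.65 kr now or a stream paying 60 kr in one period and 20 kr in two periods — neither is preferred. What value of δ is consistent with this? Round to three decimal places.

δ ≈ 0.820

Present value of the stream is 60·δ + 20·δ². Indifference gives 60δ + 20δ² = 62.65.
That is, 20δ² + 60δ − 62.65 = 0, a quadratic in δ.
By the quadratic formula (taking the positive root), δ = (−60 + √8612.00) / 40 ≈ 0.820.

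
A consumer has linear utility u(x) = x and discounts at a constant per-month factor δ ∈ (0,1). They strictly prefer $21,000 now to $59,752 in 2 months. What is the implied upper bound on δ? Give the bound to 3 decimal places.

Comparing present values: 21000 > δ^2·59752.
So δ^2 < 21000/59752 = 0.35145; taking the square root of both positive sides preserves the inequality.
δ < (21000/59752)^(1/2) ≈ 0.593.

δ < 0.593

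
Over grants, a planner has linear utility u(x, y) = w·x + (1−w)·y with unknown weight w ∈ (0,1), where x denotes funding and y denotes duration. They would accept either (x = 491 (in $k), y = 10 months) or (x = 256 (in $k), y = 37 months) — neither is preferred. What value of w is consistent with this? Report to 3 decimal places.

u(491,10) = u(256,37) means w·491 + (1−w)·10 = w·256 + (1−w)·37.
Rearranging, 235·w − 27·(1−w) = 0.
Hence w = 27/(235+27) = 27/262 = 0.103.

w = 0.103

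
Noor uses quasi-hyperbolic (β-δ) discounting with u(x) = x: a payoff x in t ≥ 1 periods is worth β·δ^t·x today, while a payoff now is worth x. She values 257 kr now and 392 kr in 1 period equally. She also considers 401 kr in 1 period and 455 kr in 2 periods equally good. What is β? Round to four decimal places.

β ≈ 0.7439

From the later pair, β·δ^1·401 = β·δ^2·455; dividing through, δ = 401/455 = 0.88132.
The first indifference: 257 = β·δ·392, so β = 257/(δ·392) = 257/(0.88132·392) ≈ 0.7439.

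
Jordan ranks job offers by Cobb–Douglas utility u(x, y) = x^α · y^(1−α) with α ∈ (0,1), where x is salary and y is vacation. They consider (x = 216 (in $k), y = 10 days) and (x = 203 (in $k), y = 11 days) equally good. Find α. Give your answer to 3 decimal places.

Indifference: 216^α · 10^(1−α) = 203^α · 11^(1−α).
Taking logs: α·ln 216 + (1−α)·ln 10 = α·ln 203 + (1−α)·ln 11, i.e. α·0.062072 = (1−α)·0.095310.
With A = 0.062072 and B = 0.095310: α·A = (1−α)·B, so α = B/(A+B) = 0.095310/0.157382 ≈ 0.606.

α ≈ 0.606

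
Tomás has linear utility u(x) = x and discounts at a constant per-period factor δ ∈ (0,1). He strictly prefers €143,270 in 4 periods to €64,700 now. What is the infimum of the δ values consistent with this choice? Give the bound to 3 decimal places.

The preference means 64700 < δ^4·143270.
Hence δ^4 > 64700/143270 = 0.45159, and x ↦ x^(1/4) is increasing on (0,∞).
δ > (64700/143270)^(1/4) ≈ 0.820.

δ > 0.820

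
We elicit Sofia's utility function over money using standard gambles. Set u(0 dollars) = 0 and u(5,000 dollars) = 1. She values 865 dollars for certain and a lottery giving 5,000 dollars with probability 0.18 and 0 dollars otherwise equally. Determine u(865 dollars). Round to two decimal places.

0.18

By the standard-gamble method, u(865 dollars) is just the indifference probability on the best outcome: 0.18.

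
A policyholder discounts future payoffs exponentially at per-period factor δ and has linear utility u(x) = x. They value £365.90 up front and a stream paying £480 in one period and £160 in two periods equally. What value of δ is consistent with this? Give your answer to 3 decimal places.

δ ≈ 0.630

Present value of the stream is 480·δ + 160·δ². Indifference gives 480δ + 160δ² = 365.90.
That is, 160δ² + 480δ − 365.90 = 0, a quadratic in δ.
By the quadratic formula (taking the positive root), δ = (−480 + √464576.00) / 320 ≈ 0.630.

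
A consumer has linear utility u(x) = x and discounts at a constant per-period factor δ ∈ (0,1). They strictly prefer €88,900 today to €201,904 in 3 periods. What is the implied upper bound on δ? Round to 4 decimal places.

δ < 0.7608

Under u(x) = x this choice says 88900 > δ^3·201904.
Hence δ^3 < 88900/201904 = 0.44031, and x ↦ x^(1/3) is increasing on (0,∞).
δ < (88900/201904)^(1/3) ≈ 0.7608.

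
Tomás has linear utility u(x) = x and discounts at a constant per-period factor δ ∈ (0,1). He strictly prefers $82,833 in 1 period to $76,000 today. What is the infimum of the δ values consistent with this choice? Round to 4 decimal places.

δ > 0.9175

Comparing present values: 76000 < δ·82833.
So δ > 76000/82833 = 0.91751.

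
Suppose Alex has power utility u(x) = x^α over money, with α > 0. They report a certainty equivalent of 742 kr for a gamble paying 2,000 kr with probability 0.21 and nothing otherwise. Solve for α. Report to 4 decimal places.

α ≈ 1.5739

The lottery's expected utility is 0.21·u(2000) + 0.79·u(0) = 0.21·2000^α (since u(0) = 0 for α > 0).
Equating: 742^α = 0.21·2000^α, i.e. 0.3710^α = 0.21.
Taking logs: α·ln(742/2000) = ln(0.21), so α = -1.5606477 / -0.9915532 ≈ 1.5739.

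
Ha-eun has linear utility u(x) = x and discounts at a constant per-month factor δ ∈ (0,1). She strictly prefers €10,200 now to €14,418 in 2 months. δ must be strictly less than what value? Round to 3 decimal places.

Comparing present values: 10200 > δ^2·14418.
Hence δ^2 < 10200/14418 = 0.70745, and x ↦ x^(1/2) is increasing on (0,∞).
δ < (10200/14418)^(1/2) ≈ 0.841.

δ < 0.841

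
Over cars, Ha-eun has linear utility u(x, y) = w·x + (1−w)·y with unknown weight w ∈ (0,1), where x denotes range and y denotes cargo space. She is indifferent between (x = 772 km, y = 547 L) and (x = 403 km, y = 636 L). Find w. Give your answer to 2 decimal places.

w = 0.19

u(772,547) = u(403,636) means w·772 + (1−w)·547 = w·403 + (1−w)·636.
Collecting terms: w·369 = (1−w)·89.
Hence w = 89/(369+89) = 89/458 = 0.19.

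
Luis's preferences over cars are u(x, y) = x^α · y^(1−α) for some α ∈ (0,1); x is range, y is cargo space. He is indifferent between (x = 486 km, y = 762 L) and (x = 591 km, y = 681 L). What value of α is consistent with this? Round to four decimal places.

α ≈ 0.3649

Indifference: 486^α · 762^(1−α) = 591^α · 681^(1−α).
(486/591)^α = (681/762)^(1−α); take logs: α·ln(486/591) = (1−α)·ln(681/762), i.e. α·-0.1956074 = (1−α)·-0.1123842.
Thus α·(-0.3079916) = -0.1123842, so α = -0.1123842/-0.3079916 ≈ 0.3649.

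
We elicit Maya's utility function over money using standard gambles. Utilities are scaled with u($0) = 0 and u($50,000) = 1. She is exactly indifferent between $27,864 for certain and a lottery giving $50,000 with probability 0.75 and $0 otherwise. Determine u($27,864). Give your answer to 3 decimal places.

0.750

The indifference gives u($27,864) = 0.75·u($50,000) + 0.25·u($0) = 0.75·1 + 0.25·0 = 0.75.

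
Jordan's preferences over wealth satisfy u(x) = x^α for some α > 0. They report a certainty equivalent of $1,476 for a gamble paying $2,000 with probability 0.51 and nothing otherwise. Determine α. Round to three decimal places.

α ≈ 2.216

EU(lottery) = 0.51·2000^α + 0.49·0 = 0.51·2000^α.
Indifference: 1476^α = 0.51·2000^α, so (1476/2000)^α = 0.51.
Taking logs: α·ln(1476/2000) = ln(0.51), so α = -0.673345 / -0.303811 ≈ 2.216.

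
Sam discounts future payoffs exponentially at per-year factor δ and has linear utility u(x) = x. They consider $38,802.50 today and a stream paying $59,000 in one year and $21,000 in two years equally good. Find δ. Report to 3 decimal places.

Present value of the stream is 59000·δ + 21000·δ². Indifference gives 59000δ + 21000δ² = 38802.50.
Rearranged: 21000δ² + 59000δ − 38802.50 = 0.
δ = (−59000 + √(59000² + 4·21000·38802.50)) / (2·21000) = (−59000 + √6740410000.00) / 42000 ≈ 0.550.

δ ≈ 0.550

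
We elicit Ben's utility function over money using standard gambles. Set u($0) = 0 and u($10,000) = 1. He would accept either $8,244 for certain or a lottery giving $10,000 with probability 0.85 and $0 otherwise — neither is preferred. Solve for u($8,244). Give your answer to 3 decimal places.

The indifference gives u($8,244) = 0.85·u($10,000) + 0.15·u($0) = 0.85·1 + 0.15·0 = 0.85.

0.850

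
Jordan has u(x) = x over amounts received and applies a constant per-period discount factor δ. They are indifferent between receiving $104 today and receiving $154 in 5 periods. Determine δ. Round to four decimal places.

δ ≈ 0.9245

Equating discounted utilities: u(104) = δ^5·u(154) ⇒ δ^5 = u(104)/u(154).
With u(x) = x: δ^5 = 104/154 = 0.67532.
Taking the 5th root: δ = 0.67532^(1/5) ≈ 0.9245.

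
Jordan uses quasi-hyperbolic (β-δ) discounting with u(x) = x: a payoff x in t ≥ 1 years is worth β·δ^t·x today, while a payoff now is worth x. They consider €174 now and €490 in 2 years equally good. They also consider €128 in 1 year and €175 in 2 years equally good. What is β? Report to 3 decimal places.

β ≈ 0.664

Both payoffs in the second observation are in the future, so β drops out: δ^1·128 = δ^2·175 ⇒ δ = 128/175 = 0.73143.
Substituting δ into 174 = β·δ^2·490: β = 174/(262.144) ≈ 0.664.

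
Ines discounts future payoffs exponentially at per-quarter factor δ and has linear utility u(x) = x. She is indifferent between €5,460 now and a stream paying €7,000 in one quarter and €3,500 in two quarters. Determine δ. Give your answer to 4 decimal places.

δ ≈ 0.6000

Equating present values: 5460 = 7000δ + 3500δ².
So 3500δ² + 7000δ − 5460 = 0.
δ = (−7000 + √(7000² + 4·3500·5460)) / (2·3500) = (−7000 + √125440000.00) / 7000 ≈ 0.6000.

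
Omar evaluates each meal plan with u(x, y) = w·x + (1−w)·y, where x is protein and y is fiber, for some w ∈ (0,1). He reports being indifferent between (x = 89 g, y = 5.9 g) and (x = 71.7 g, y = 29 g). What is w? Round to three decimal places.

w = 0.572

u(89,5.9) = u(71.7,29) means w·89 + (1−w)·5.9 = w·71.7 + (1−w)·29.
Collecting terms: w·17.3 = (1−w)·23.1.
So w/(1−w) = 23.1/17.3 = 1.3353, giving w = 23.1/(17.3+23.1) = 0.572.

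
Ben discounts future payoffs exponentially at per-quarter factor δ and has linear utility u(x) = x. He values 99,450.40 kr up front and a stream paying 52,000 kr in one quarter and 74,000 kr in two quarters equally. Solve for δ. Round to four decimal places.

δ ≈ 0.8600

Equating present values: 99450.40 = 52000δ + 74000δ².
So 74000δ² + 52000δ − 99450.40 = 0.
The positive root is δ = [−52000 + √(52000² + 4·74000·99450.40)] / (2·74000) = (−52000 + 179280.000)/148000 ≈ 0.8600.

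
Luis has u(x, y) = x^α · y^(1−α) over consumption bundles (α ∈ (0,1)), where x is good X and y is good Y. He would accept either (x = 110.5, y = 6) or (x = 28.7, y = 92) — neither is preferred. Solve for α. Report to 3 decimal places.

The Cobb–Douglas utilities coincide, so 110.5^α·6^(1−α) = 28.7^α·92^(1−α).
(110.5/28.7)^α = (92/6)^(1−α); take logs: α·ln(110.5/28.7) = (1−α)·ln(92/6), i.e. α·1.348118 = (1−α)·2.730029.
So α/(1−α) = (2.730029)/(1.348118) = 2.025067, and α = 2.025067/3.025067 ≈ 0.669.

α ≈ 0.669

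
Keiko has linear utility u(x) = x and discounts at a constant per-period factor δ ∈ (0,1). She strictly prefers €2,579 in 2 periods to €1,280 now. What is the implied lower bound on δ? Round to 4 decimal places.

The preference means 1280 < δ^2·2579.
Hence δ^2 > 1280/2579 = 0.49632, and x ↦ x^(1/2) is increasing on (0,∞).
δ > 0.49632^(1/2) = 0.7045.

δ > 0.7045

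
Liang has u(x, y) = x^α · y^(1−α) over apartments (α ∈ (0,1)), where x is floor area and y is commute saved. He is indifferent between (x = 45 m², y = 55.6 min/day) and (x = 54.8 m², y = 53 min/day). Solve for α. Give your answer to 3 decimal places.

Set the two utilities equal: 45^α·55.6^(1−α) = 54.8^α·53^(1−α).
Rearrange to (45/54.8)^α = (53/55.6)^(1−α) and take logs: α·-0.197028 = (1−α)·-0.047891.
So α/(1−α) = (-0.047891)/(-0.197028) = 0.243067, and α = 0.243067/1.243067 ≈ 0.196.

α ≈ 0.196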